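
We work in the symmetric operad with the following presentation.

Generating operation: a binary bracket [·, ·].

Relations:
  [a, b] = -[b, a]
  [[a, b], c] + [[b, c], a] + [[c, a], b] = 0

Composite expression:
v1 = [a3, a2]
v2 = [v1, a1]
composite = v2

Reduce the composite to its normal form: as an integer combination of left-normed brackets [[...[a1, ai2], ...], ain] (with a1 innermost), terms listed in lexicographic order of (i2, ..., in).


Antisymmetry and Jacobi reduce to a1-anchored left-normed brackets.
Composite bracket: [[a3, a2], a1]
Under [a, b] = ab - ba we get 4 signed associative words (2^2 = 4).
Keep just the words that open with a1:
  from a1a2a3, sign +1: term +[[a1, a2], a3]
  from a1a3a2, sign -1: term -[[a1, a3], a2]

[[a1, a2], a3] - [[a1, a3], a2]


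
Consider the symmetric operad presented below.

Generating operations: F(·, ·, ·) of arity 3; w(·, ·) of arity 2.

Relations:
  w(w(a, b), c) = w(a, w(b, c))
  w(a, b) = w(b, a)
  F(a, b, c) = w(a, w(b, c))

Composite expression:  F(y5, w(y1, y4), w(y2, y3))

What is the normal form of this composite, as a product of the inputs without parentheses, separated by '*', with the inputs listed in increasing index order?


y1 * y2 * y3 * y4 * y5


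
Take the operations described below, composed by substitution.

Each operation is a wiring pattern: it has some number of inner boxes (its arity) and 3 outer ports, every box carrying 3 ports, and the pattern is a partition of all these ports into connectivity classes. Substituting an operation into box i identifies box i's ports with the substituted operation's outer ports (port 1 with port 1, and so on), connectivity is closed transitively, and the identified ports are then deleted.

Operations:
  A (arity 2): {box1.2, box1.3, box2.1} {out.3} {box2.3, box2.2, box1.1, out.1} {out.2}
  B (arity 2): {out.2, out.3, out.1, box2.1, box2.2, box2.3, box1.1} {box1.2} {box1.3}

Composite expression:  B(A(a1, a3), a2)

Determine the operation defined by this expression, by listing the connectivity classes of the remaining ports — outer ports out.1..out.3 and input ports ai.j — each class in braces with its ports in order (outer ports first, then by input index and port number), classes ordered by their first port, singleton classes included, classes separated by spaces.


{out.1, out.2, out.3, a1.1, a2.1, a2.2, a2.3, a3.2, a3.3} {a1.2, a1.3, a3.1}

Reachability decides: close wires over B-identified ports.
A over (a1, a3) gives {out.1, a1.1, a3.2, a3.3} {out.2} {out.3} {a1.2, a1.3, a3.1}, out.j being that stage's outer ports
B over (a1, a3, a2) gives {out.1, out.2, out.3, a1.1, a2.1, a2.2, a2.3, a3.2, a3.3} {a1.2, a1.3, a3.1}, out.j being that stage's outer ports


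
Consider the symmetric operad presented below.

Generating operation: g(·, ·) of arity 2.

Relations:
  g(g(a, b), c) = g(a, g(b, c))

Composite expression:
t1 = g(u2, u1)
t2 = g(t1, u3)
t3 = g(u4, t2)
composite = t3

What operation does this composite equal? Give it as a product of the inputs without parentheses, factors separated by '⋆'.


u4 ⋆ u2 ⋆ u1 ⋆ u3

Key point: g is associative — brackets drop, the u-order remains.
g(u2, u1) flattens to u2 ⋆ u1
g(g(u2, u1), u3) flattens to u2 ⋆ u1 ⋆ u3
g(u4, g(g(u2, u1), u3)) flattens to u4 ⋆ u2 ⋆ u1 ⋆ u3


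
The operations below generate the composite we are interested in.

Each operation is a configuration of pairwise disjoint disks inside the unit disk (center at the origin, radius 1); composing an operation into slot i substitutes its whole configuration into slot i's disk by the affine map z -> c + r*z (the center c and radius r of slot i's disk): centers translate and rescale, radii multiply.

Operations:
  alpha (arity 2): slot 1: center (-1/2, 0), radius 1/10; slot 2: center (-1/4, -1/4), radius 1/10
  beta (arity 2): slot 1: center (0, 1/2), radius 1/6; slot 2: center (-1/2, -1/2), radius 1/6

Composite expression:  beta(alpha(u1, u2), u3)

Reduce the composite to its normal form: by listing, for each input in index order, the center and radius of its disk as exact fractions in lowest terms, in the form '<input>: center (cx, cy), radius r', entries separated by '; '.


Each u-disk chains the slot maps above it in beta; radii multiply.
tracing u1 down its 2-map path: center (-1/12, 1/2), radius 1/60
tracing u2 down its 2-map path: center (-1/24, 11/24), radius 1/60
tracing u3 down its 1-map path: center (-1/2, -1/2), radius 1/6

u1: center (-1/12, 1/2), radius 1/60; u2: center (-1/24, 11/24), radius 1/60; u3: center (-1/2, -1/2), radius 1/6


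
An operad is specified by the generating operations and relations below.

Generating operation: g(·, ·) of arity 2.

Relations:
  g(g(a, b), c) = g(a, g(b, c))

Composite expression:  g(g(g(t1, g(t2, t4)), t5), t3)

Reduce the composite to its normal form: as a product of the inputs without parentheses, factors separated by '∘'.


t1 ∘ t2 ∘ t4 ∘ t5 ∘ t3


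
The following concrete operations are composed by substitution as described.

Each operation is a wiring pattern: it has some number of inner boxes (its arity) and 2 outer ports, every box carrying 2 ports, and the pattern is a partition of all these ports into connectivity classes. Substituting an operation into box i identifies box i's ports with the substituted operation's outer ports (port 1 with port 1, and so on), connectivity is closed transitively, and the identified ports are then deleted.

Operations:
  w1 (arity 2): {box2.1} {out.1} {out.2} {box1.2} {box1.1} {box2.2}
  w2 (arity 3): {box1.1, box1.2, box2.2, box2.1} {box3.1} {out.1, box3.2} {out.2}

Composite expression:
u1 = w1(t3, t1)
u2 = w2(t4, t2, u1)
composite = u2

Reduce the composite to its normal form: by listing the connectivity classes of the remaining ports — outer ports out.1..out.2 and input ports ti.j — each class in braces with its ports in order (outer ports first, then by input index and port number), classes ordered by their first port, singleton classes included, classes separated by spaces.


{out.1} {out.2} {t1.1} {t1.2} {t2.1, t2.2, t4.1, t4.2} {t3.1} {t3.2}


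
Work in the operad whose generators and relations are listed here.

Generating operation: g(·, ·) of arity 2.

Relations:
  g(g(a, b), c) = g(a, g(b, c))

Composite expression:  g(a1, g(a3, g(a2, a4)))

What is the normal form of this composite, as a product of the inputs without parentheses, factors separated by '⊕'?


a1 ⊕ a3 ⊕ a2 ⊕ a4

Under associativity of g, the answer is the a's in reading order.
g(a2, a4) spells out as a2 ⊕ a4
g(a3, g(a2, a4)) spells out as a3 ⊕ a2 ⊕ a4
g(a1, g(a3, g(a2, a4))) spells out as a1 ⊕ a3 ⊕ a2 ⊕ a4


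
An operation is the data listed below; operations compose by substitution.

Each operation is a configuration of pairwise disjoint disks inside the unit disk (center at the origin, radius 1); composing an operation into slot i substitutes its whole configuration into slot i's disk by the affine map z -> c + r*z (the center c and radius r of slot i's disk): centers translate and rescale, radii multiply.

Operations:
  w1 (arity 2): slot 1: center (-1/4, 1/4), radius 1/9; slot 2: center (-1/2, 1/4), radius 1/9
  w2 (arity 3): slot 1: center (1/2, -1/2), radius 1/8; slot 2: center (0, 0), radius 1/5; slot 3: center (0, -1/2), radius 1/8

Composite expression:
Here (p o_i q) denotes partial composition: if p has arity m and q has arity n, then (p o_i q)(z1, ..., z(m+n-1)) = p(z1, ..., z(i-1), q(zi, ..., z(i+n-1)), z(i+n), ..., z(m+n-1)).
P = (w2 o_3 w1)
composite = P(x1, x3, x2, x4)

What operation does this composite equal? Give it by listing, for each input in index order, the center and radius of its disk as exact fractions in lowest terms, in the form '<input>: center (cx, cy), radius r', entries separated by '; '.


x1: center (1/2, -1/2), radius 1/8; x2: center (-1/32, -15/32), radius 1/72; x3: center (0, 0), radius 1/5; x4: center (-1/16, -15/32), radius 1/72

Follow each x-input down from w2: c' goes to c + r*c', radius to r*r'.
for x1, the 1-step affine chain lands on center (1/2, -1/2), radius 1/8
for x3, the 1-step affine chain lands on center (0, 0), radius 1/5
for x2, the 2-step affine chain lands on center (-1/32, -15/32), radius 1/72
for x4, the 2-step affine chain lands on center (-1/16, -15/32), radius 1/72


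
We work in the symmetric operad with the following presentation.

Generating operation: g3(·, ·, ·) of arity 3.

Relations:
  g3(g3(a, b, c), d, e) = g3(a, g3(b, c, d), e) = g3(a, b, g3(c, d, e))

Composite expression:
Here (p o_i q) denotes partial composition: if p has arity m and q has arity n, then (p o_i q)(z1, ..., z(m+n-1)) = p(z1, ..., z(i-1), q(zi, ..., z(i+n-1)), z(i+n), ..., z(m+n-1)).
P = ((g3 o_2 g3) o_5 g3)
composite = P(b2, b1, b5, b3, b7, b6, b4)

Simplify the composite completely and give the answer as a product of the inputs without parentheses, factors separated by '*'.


b2 * b1 * b5 * b3 * b7 * b6 * b4

The g3-tree's shape is irrelevant; the b-reading-order decides.
g3(b1, b5, b3) spells out as b1 * b5 * b3
g3(b7, b6, b4) spells out as b7 * b6 * b4
g3(b2, g3(b1, b5, b3), g3(b7, b6, b4)) spells out as b2 * b1 * b5 * b3 * b7 * b6 * b4


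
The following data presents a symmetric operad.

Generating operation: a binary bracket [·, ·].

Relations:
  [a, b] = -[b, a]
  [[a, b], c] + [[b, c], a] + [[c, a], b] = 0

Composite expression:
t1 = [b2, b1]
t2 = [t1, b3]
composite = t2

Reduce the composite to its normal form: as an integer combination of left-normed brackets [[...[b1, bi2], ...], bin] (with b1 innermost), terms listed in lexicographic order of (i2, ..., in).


-[[b1, b2], b3]

In the tensor algebra, words opening b1 carry the b1-anchored form.
Composite bracket: [[b2, b1], b3]
Under [a, b] = ab - ba we get 4 signed associative words (2^2 = 4).
Keep just the words that open with b1:
  the word b1b2b3 carries sign -1 and contributes -[[b1, b2], b3]


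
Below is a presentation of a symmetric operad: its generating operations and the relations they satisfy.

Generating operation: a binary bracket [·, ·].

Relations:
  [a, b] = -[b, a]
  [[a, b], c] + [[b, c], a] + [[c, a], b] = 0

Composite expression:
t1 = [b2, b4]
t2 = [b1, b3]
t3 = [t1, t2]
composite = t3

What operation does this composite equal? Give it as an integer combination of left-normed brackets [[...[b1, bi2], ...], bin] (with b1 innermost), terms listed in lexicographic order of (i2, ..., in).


Antisymmetry and Jacobi reduce to b1-anchored left-normed brackets.
Composite bracket: [[b2, b4], [b1, b3]]
Under [a, b] = ab - ba we get 8 signed associative words (2^3 = 8).
Only words starting with b1 matter:
  sign of b1b3b2b4 is -1, so it contributes -[[[b1, b3], b2], b4]
  sign of b1b3b4b2 is +1, so it contributes +[[[b1, b3], b4], b2]

-[[[b1, b3], b2], b4] + [[[b1, b3], b4], b2]


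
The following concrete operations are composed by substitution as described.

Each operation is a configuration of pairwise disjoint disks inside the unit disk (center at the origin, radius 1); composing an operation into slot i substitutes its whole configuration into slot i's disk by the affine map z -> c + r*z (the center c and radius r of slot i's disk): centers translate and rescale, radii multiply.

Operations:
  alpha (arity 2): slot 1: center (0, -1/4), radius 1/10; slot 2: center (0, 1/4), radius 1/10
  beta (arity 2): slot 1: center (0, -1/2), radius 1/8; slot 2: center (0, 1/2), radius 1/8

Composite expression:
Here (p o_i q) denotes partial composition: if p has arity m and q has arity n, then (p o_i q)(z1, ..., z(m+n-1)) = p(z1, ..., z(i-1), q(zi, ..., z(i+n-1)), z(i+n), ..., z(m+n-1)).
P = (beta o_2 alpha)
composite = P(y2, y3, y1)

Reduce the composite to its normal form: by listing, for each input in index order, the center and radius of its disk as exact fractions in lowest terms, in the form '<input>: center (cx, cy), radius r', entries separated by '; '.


y1: center (0, 17/32), radius 1/80; y2: center (0, -1/2), radius 1/8; y3: center (0, 15/32), radius 1/80

Each y-disk chains the slot maps above it in beta; radii multiply.
for y2, the 1-step affine chain lands on center (0, -1/2), radius 1/8
for y3, the 2-step affine chain lands on center (0, 15/32), radius 1/80
for y1, the 2-step affine chain lands on center (0, 17/32), radius 1/80


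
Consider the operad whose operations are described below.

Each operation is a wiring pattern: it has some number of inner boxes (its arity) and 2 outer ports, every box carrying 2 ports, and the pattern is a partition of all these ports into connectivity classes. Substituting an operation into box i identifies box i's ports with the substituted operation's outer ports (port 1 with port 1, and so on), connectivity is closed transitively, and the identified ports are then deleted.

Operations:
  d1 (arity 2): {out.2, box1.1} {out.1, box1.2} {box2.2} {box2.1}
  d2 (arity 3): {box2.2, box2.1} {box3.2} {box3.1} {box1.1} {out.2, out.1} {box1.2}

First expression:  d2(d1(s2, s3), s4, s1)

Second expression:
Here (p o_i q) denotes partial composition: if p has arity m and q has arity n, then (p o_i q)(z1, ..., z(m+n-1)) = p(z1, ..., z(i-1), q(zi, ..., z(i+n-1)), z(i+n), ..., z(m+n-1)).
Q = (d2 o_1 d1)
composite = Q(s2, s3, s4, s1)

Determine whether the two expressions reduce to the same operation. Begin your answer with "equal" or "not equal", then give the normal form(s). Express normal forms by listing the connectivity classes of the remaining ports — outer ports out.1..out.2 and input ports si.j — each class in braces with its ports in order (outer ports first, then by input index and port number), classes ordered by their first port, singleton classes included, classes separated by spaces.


equal — both sides give {out.1, out.2} {s1.1} {s1.2} {s2.1} {s2.2} {s3.1} {s3.2} {s4.1, s4.2}

The first composite normalizes to {out.1, out.2} {s1.1} {s1.2} {s2.1} {s2.2} {s3.1} {s3.2} {s4.1, s4.2}
The second composite normalizes to {out.1, out.2} {s1.1} {s1.2} {s2.1} {s2.2} {s3.1} {s3.2} {s4.1, s4.2}
One common form — equal.


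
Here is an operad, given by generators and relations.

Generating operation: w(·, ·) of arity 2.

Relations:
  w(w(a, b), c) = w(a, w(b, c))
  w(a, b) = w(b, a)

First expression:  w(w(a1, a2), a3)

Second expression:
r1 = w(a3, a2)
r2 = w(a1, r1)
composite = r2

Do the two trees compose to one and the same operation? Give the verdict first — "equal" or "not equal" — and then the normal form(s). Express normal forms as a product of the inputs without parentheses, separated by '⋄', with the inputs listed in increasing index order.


equal: each reduces to a1 ⋄ a2 ⋄ a3

In normal form, the first expression is a1 ⋄ a2 ⋄ a3
In normal form, the second expression is a1 ⋄ a2 ⋄ a3
One common form — equal.


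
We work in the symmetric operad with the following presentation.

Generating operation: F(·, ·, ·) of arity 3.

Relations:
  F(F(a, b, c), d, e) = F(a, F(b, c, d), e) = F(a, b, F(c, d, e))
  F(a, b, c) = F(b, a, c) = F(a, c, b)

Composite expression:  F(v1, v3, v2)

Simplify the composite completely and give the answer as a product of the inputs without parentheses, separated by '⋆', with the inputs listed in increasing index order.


With F associative and commutative, the v-input set is all that matters.
F(v1, v3, v2) reduces to v1 ⋆ v3 ⋆ v2
rearranged into index order: v1 ⋆ v2 ⋆ v3

v1 ⋆ v2 ⋆ v3


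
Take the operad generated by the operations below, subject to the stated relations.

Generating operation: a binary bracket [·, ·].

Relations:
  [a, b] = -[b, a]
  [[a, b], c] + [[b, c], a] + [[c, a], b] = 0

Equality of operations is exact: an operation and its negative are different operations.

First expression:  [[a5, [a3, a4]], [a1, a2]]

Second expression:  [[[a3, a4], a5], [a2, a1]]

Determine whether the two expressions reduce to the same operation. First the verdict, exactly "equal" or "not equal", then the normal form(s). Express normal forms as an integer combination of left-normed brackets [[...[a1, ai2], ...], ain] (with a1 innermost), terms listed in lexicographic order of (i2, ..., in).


equal — both sides give [[[[a1, a2], a3], a4], a5] - [[[[a1, a2], a4], a3], a5] - [[[[a1, a2], a5], a3], a4] + [[[[a1, a2], a5], a4], a3]


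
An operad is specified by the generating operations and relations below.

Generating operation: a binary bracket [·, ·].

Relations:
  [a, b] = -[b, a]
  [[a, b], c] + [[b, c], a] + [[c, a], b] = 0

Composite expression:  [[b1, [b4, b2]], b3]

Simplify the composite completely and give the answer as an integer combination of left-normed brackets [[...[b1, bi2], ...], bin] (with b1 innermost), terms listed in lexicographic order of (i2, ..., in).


-[[[b1, b2], b4], b3] + [[[b1, b4], b2], b3]

In the tensor algebra, words opening b1 carry the b1-anchored form.
Composite bracket: [[b1, [b4, b2]], b3]
Expanding via [a, b] = ab - ba: 8 signed words (2^3 = 8).
The b1-initial words carry the normal form:
  sign of b1b2b4b3 is -1, so it contributes -[[[b1, b2], b4], b3]
  sign of b1b4b2b3 is +1, so it contributes +[[[b1, b4], b2], b3]


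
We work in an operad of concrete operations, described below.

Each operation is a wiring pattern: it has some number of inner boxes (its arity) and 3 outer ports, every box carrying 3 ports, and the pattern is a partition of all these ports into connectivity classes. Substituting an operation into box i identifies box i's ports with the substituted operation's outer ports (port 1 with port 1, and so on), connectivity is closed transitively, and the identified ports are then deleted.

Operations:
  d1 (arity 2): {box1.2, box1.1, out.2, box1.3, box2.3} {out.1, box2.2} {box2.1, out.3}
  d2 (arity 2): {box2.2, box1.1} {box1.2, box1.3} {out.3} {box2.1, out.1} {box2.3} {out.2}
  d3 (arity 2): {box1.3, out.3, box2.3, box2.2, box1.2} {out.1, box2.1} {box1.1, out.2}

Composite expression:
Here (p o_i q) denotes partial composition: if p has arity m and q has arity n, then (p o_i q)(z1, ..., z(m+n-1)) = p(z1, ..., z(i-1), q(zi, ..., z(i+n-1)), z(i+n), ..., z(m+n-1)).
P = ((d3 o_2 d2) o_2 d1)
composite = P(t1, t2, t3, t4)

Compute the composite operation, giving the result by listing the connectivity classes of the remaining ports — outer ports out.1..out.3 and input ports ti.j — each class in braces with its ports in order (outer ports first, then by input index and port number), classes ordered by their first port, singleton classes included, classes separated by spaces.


Substituting into d3 glues patterns; closure does the rest.
after d1, the pattern on (t2, t3) reads {out.1, t3.2} {out.2, t2.1, t2.2, t2.3, t3.3} {out.3, t3.1} (out.j = its outer ports)
after d2, the pattern on (t2, t3, t4) reads {out.1, t4.1} {out.2} {out.3} {t2.1, t2.2, t2.3, t3.1, t3.3} {t3.2, t4.2} {t4.3} (out.j = its outer ports)
after d3, the pattern on (t1, t2, t3, t4) reads {out.1, t4.1} {out.2, t1.1} {out.3, t1.2, t1.3} {t2.1, t2.2, t2.3, t3.1, t3.3} {t3.2, t4.2} {t4.3} (out.j = its outer ports)

{out.1, t4.1} {out.2, t1.1} {out.3, t1.2, t1.3} {t2.1, t2.2, t2.3, t3.1, t3.3} {t3.2, t4.2} {t4.3}


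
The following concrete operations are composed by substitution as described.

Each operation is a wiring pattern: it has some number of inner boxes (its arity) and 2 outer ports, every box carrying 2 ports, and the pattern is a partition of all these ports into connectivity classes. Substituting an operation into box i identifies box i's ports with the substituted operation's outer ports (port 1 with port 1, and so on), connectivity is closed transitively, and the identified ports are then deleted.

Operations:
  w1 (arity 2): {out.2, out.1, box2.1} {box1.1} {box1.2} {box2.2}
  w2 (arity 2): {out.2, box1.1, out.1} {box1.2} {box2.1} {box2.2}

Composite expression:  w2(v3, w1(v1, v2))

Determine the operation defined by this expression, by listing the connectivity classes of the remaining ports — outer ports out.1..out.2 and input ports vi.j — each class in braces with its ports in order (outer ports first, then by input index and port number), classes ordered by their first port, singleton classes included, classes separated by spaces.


{out.1, out.2, v3.1} {v1.1} {v1.2} {v2.1} {v2.2} {v3.2}

Two ports join when wires chain via w2-identified ports.
stage w1: inputs (v1, v2), connectivity {out.1, out.2, v2.1} {v1.1} {v1.2} {v2.2}, out.j its boundary
stage w2: inputs (v3, v1, v2), connectivity {out.1, out.2, v3.1} {v1.1} {v1.2} {v2.1} {v2.2} {v3.2}, out.j its boundary


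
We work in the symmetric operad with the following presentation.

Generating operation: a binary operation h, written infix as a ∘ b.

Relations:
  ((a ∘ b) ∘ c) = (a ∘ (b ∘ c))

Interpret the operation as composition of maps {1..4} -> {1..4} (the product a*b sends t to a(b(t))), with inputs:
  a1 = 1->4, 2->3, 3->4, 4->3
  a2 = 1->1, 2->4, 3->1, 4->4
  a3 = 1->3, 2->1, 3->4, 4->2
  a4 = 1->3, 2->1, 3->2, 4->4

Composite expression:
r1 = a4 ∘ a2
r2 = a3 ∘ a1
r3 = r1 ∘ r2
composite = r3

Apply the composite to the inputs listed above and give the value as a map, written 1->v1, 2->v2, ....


1->4, 2->4, 3->4, 4->4

(a4 ∘ a2) = 1->3, 2->4, 3->3, 4->4
(a3 ∘ a1) = 1->2, 2->4, 3->2, 4->4
((a4 ∘ a2) ∘ (a3 ∘ a1)) = 1->4, 2->4, 3->4, 4->4


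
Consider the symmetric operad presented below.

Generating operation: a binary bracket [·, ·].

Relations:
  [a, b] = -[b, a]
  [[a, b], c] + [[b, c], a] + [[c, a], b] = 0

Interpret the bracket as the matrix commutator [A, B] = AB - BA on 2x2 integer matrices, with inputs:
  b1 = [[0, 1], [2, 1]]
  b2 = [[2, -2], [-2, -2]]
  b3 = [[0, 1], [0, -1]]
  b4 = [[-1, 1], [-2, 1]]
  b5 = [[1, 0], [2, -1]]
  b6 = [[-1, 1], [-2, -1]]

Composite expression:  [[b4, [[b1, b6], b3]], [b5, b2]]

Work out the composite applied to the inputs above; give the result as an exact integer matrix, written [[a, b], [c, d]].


[[72, 48], [288, -72]]

[b1, b6] = [[-4, -1], [-2, 4]]
[[b1, b6], b3] = [[2, -7], [-2, -2]]
[b4, [[b1, b6], b3]] = [[-16, 10], [-12, 16]]
[b5, b2] = [[4, -4], [12, -4]]
[[b4, [[b1, b6], b3]], [b5, b2]] = [[72, 48], [288, -72]]


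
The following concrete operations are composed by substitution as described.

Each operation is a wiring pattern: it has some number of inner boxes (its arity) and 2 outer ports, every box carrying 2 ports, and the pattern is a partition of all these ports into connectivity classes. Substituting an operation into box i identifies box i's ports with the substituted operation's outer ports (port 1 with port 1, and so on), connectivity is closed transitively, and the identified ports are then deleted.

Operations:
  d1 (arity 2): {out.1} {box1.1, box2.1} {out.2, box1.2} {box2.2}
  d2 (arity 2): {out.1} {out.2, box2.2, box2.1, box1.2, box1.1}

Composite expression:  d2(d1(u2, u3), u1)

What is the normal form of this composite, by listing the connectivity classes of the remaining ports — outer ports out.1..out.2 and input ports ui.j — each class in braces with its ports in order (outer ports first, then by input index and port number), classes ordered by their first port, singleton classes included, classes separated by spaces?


{out.1} {out.2, u1.1, u1.2, u2.2} {u2.1, u3.1} {u3.2}

Connectivity passes through glued d2-boundaries; trace each wire chain.
the subtree at d1 composes to {out.1} {out.2, u2.2} {u2.1, u3.1} {u3.2} on (u2, u3); out.j = own outer ports
the subtree at d2 composes to {out.1} {out.2, u1.1, u1.2, u2.2} {u2.1, u3.1} {u3.2} on (u2, u3, u1); out.j = own outer ports


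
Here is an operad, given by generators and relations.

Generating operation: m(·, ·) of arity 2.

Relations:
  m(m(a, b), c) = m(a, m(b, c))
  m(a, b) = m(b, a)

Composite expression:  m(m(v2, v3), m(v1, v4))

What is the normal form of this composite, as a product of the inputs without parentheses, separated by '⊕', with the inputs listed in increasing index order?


Shape and order are irrelevant to m; the v-input set decides.
m(v2, v3) flattens to v2 ⊕ v3
m(v1, v4) flattens to v1 ⊕ v4
m(m(v2, v3), m(v1, v4)) flattens to v2 ⊕ v3 ⊕ v1 ⊕ v4
commutativity sorts the factors: v1 ⊕ v2 ⊕ v3 ⊕ v4

v1 ⊕ v2 ⊕ v3 ⊕ v4


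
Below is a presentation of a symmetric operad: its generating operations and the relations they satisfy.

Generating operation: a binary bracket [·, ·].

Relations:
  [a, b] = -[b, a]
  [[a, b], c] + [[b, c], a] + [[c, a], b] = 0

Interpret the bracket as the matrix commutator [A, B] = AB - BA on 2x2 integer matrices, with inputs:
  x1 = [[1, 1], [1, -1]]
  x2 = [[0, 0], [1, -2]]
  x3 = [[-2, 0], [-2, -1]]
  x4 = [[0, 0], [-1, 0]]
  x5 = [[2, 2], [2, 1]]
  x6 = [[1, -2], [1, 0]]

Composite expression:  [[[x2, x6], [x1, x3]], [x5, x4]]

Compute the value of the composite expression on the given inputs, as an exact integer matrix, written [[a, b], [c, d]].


[[-12, -48], [54, 12]]

[x2, x6] = [[2, -4], [-1, -2]]
[x1, x3] = [[-2, 1], [3, 2]]
[[x2, x6], [x1, x3]] = [[-11, -12], [-8, 11]]
[x5, x4] = [[-2, 0], [1, 2]]
[[[x2, x6], [x1, x3]], [x5, x4]] = [[-12, -48], [54, 12]]


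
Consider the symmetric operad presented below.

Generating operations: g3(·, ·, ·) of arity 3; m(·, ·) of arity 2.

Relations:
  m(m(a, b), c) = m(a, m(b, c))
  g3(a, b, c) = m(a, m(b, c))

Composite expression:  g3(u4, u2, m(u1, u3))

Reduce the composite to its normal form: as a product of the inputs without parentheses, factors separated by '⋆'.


u4 ⋆ u2 ⋆ u1 ⋆ u3


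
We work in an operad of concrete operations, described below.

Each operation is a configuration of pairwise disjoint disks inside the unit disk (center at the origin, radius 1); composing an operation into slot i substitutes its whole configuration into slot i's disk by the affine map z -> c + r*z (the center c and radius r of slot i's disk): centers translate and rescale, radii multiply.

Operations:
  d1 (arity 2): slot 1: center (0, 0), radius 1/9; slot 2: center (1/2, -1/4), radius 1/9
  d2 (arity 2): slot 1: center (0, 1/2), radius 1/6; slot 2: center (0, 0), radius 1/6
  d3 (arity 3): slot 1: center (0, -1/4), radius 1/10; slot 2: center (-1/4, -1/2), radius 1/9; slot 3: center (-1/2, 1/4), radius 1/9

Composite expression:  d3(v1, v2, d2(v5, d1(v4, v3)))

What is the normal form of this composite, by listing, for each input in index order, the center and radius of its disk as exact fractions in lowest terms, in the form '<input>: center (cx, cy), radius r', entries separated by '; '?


Each v-disk chains the slot maps above it in d3; radii multiply.
for v1, the 1-step affine chain lands on center (0, -1/4), radius 1/10
for v2, the 1-step affine chain lands on center (-1/4, -1/2), radius 1/9
for v5, the 2-step affine chain lands on center (-1/2, 11/36), radius 1/54
for v4, the 3-step affine chain lands on center (-1/2, 1/4), radius 1/486
for v3, the 3-step affine chain lands on center (-53/108, 53/216), radius 1/486

v1: center (0, -1/4), radius 1/10; v2: center (-1/4, -1/2), radius 1/9; v3: center (-53/108, 53/216), radius 1/486; v4: center (-1/2, 1/4), radius 1/486; v5: center (-1/2, 11/36), radius 1/54


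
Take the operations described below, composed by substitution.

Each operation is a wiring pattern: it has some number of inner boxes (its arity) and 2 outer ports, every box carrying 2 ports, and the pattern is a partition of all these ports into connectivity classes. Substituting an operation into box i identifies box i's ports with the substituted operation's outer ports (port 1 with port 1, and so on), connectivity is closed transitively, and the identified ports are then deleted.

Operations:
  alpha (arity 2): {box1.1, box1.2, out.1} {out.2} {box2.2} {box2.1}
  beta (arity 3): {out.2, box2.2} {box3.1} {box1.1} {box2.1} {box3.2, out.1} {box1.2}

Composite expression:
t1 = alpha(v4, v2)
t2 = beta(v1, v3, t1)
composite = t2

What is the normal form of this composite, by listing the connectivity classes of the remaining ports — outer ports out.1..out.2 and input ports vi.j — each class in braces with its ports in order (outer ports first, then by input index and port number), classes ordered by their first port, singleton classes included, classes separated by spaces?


Treat the ports identified at beta as solder joints: merge, then drop.
after alpha, the pattern on (v4, v2) reads {out.1, v4.1, v4.2} {out.2} {v2.1} {v2.2} (out.j = its outer ports)
after beta, the pattern on (v1, v3, v4, v2) reads {out.1} {out.2, v3.2} {v1.1} {v1.2} {v2.1} {v2.2} {v3.1} {v4.1, v4.2} (out.j = its outer ports)

{out.1} {out.2, v3.2} {v1.1} {v1.2} {v2.1} {v2.2} {v3.1} {v4.1, v4.2}


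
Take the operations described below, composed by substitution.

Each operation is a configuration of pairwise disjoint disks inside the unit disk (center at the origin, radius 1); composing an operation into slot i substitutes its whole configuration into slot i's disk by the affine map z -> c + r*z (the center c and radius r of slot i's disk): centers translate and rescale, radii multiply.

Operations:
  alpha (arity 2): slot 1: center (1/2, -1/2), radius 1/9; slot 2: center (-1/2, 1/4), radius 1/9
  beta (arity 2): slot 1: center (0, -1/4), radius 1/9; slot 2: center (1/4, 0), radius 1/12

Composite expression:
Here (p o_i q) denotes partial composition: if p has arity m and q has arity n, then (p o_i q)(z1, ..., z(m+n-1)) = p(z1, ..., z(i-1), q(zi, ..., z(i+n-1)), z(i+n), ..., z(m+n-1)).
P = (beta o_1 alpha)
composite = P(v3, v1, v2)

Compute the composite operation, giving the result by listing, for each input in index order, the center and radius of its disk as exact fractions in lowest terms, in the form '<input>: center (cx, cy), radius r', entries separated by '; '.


v1: center (-1/18, -2/9), radius 1/81; v2: center (1/4, 0), radius 1/12; v3: center (1/18, -11/36), radius 1/81

Affine substitution under beta: radii multiply and v-centers shift.
input v3: applying the 2 nested substitutions gives center (1/18, -11/36), radius 1/81
input v1: applying the 2 nested substitutions gives center (-1/18, -2/9), radius 1/81
input v2: applying the 1 nested substitution gives center (1/4, 0), radius 1/12


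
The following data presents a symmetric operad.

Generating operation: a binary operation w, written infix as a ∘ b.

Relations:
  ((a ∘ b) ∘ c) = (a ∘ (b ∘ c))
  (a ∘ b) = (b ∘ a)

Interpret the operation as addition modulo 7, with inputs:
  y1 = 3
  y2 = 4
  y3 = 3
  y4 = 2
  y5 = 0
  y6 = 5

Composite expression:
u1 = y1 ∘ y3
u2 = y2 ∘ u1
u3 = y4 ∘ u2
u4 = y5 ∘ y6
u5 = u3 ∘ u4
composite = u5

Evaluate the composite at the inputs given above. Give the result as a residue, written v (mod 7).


3 (mod 7)

(y1 ∘ y3) = 6
(y2 ∘ (y1 ∘ y3)) = 3
(y4 ∘ (y2 ∘ (y1 ∘ y3))) = 5
(y5 ∘ y6) = 5
((y4 ∘ (y2 ∘ (y1 ∘ y3))) ∘ (y5 ∘ y6)) = 3


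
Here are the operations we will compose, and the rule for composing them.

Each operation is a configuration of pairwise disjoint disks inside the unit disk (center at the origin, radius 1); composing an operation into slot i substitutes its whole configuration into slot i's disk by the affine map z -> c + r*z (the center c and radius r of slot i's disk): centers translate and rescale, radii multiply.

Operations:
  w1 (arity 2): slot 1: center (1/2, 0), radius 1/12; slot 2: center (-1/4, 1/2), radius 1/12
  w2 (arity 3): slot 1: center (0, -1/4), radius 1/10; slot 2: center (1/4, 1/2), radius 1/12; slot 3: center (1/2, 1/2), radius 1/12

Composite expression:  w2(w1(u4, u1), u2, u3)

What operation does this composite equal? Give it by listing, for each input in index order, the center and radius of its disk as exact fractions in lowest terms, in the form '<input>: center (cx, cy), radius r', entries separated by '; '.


Each u-disk chains the slot maps above it in w2; radii multiply.
input u4: applying the 2 nested substitutions gives center (1/20, -1/4), radius 1/120
input u1: applying the 2 nested substitutions gives center (-1/40, -1/5), radius 1/120
input u2: applying the 1 nested substitution gives center (1/4, 1/2), radius 1/12
input u3: applying the 1 nested substitution gives center (1/2, 1/2), radius 1/12

u1: center (-1/40, -1/5), radius 1/120; u2: center (1/4, 1/2), radius 1/12; u3: center (1/2, 1/2), radius 1/12; u4: center (1/20, -1/4), radius 1/120


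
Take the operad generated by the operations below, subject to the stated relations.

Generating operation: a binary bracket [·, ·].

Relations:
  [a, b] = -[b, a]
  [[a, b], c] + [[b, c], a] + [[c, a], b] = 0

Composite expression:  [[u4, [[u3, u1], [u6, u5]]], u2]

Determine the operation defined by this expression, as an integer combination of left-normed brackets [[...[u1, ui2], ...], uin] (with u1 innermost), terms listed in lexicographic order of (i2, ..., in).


In the tensor algebra, words opening u1 carry the u1-anchored form.
Composite bracket: [[u4, [[u3, u1], [u6, u5]]], u2]
Full expansion: 32 signed words from ab - ba (2^5 = 32).
The u1-initial words carry the normal form:
  word u1u3u5u6u4u2 has sign -1, contributing -[[[[[u1, u3], u5], u6], u4], u2]
  word u1u3u6u5u4u2 has sign +1, contributing +[[[[[u1, u3], u6], u5], u4], u2]

-[[[[[u1, u3], u5], u6], u4], u2] + [[[[[u1, u3], u6], u5], u4], u2]


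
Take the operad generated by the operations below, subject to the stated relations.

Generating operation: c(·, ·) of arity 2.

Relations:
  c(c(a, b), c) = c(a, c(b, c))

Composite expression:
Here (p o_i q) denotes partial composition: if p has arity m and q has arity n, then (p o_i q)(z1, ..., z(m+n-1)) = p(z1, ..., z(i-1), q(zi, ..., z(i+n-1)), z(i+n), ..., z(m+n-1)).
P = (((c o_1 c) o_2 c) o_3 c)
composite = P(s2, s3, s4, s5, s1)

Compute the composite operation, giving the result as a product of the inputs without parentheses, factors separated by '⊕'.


s2 ⊕ s3 ⊕ s4 ⊕ s5 ⊕ s1


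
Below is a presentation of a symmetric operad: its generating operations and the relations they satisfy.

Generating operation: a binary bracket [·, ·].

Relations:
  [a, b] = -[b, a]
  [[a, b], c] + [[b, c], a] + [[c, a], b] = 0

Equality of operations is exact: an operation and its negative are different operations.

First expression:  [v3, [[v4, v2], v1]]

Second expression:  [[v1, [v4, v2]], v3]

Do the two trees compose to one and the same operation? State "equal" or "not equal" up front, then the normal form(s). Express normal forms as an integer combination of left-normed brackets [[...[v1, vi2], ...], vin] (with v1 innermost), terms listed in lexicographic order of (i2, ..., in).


equal — both sides give -[[[v1, v2], v4], v3] + [[[v1, v4], v2], v3]


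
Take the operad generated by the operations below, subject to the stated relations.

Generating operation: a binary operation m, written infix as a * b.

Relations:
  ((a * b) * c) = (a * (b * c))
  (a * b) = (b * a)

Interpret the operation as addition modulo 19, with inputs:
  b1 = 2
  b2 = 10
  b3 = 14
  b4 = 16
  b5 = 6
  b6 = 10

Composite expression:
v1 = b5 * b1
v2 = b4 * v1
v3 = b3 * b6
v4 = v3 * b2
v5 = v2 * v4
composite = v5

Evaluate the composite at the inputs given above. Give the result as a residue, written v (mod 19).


1 (mod 19)

(b5 * b1) = 8
(b4 * (b5 * b1)) = 5
(b3 * b6) = 5
((b3 * b6) * b2) = 15
((b4 * (b5 * b1)) * ((b3 * b6) * b2)) = 1


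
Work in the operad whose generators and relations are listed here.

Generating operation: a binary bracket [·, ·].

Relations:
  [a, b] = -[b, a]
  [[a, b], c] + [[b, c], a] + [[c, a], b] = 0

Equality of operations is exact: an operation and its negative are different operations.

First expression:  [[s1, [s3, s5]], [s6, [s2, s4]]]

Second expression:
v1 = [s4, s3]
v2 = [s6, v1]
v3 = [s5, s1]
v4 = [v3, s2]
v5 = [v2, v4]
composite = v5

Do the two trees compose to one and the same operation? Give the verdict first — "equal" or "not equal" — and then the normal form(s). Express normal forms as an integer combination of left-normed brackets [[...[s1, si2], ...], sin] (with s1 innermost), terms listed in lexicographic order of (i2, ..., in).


not equal — first -[[[[[s1, s3], s5], s2], s4], s6] + [[[[[s1, s3], s5], s4], s2], s6] + [[[[[s1, s3], s5], s6], s2], s4] - [[[[[s1, s3], s5], s6], s4], s2] + [[[[[s1, s5], s3], s2], s4], s6] - [[[[[s1, s5], s3], s4], s2], s6] - [[[[[s1, s5], s3], s6], s2], s4] + [[[[[s1, s5], s3], s6], s4], s2], second [[[[[s1, s5], s2], s3], s4], s6] - [[[[[s1, s5], s2], s4], s3], s6] - [[[[[s1, s5], s2], s6], s3], s4] + [[[[[s1, s5], s2], s6], s4], s3]


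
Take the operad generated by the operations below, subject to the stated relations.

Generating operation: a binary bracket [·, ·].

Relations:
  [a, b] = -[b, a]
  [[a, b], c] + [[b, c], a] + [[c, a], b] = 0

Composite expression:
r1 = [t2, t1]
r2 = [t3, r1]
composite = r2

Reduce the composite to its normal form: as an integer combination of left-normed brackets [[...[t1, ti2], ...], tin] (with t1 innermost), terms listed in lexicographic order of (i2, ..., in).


[[t1, t2], t3]

Antisymmetry and Jacobi reduce to t1-anchored left-normed brackets.
Composite bracket: [t3, [t2, t1]]
Applying ab - ba throughout gives 4 signed words (2^2 = 4).
Words beginning with t1 determine it all:
  from t1t2t3, sign +1: term +[[t1, t2], t3]


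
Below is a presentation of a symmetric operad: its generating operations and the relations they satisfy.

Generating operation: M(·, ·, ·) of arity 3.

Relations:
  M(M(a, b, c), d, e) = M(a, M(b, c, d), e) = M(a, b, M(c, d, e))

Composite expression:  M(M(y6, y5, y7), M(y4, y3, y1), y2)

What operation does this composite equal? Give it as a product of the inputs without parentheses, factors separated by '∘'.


y6 ∘ y5 ∘ y7 ∘ y4 ∘ y3 ∘ y1 ∘ y2


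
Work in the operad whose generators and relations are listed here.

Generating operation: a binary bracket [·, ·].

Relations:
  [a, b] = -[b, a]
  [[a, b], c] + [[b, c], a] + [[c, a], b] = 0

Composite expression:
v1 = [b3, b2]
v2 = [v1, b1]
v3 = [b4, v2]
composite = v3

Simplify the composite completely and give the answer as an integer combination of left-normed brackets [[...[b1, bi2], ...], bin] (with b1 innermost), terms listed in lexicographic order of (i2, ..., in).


Left-normed coefficients sit on the b1-initial expansion words.
Composite bracket: [b4, [[b3, b2], b1]]
Applying ab - ba throughout gives 8 signed words (2^3 = 8).
Keep just the words that open with b1:
  b1b2b3b4 (sign -1) contributes -[[[b1, b2], b3], b4]
  b1b3b2b4 (sign +1) contributes +[[[b1, b3], b2], b4]

-[[[b1, b2], b3], b4] + [[[b1, b3], b2], b4]


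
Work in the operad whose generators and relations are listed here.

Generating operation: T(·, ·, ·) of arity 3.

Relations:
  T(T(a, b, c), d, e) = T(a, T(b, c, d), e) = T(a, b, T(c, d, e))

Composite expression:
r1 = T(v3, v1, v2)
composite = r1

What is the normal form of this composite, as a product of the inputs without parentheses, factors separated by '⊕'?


v3 ⊕ v1 ⊕ v2

Key point: T is associative — brackets drop, the v-order remains.
T(v3, v1, v2) unparenthesizes to v3 ⊕ v1 ⊕ v2


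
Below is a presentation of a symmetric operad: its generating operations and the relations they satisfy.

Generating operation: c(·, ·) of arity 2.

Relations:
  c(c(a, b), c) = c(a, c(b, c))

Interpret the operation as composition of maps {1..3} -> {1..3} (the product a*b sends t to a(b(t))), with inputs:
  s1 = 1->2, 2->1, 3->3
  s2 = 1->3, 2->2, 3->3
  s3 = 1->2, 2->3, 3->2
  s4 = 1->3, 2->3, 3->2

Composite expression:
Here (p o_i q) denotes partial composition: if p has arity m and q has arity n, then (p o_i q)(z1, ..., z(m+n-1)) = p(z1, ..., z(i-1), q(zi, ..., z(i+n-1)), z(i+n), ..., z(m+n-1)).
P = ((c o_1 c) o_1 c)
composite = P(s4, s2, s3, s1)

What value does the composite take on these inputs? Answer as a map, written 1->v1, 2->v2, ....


1->2, 2->3, 3->3


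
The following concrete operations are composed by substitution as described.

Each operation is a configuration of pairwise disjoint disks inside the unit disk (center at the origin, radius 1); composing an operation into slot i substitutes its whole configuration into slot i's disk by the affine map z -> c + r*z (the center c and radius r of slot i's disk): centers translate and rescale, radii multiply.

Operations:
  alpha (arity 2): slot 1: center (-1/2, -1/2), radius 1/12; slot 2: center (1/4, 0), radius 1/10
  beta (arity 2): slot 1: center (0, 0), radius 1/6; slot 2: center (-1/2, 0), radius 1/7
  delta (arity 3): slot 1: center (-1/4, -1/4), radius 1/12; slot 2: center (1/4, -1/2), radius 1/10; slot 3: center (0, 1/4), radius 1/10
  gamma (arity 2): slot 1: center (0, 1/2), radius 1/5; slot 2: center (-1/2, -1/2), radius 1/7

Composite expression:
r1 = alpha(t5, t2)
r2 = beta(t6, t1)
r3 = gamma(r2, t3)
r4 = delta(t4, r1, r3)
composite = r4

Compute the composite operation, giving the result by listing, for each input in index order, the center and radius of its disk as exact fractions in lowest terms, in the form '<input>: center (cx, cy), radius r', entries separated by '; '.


Only the slot chain above each t matters under delta; compose those maps.
tracing t4 down its 1-map path: center (-1/4, -1/4), radius 1/12
tracing t5 down its 2-map path: center (1/5, -11/20), radius 1/120
tracing t2 down its 2-map path: center (11/40, -1/2), radius 1/100
tracing t6 down its 3-map path: center (0, 3/10), radius 1/300
tracing t1 down its 3-map path: center (-1/100, 3/10), radius 1/350
tracing t3 down its 2-map path: center (-1/20, 1/5), radius 1/70

t1: center (-1/100, 3/10), radius 1/350; t2: center (11/40, -1/2), radius 1/100; t3: center (-1/20, 1/5), radius 1/70; t4: center (-1/4, -1/4), radius 1/12; t5: center (1/5, -11/20), radius 1/120; t6: center (0, 3/10), radius 1/300
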